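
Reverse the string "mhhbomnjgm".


Input: mhhbomnjgm
Reading characters right to left:
  Position 9: 'm'
  Position 8: 'g'
  Position 7: 'j'
  Position 6: 'n'
  Position 5: 'm'
  Position 4: 'o'
  Position 3: 'b'
  Position 2: 'h'
  Position 1: 'h'
  Position 0: 'm'
Reversed: mgjnmobhhm

mgjnmobhhm


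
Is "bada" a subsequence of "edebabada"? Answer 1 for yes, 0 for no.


Check if "bada" is a subsequence of "edebabada"
Greedy scan:
  Position 0 ('e'): no match needed
  Position 1 ('d'): no match needed
  Position 2 ('e'): no match needed
  Position 3 ('b'): matches sub[0] = 'b'
  Position 4 ('a'): matches sub[1] = 'a'
  Position 5 ('b'): no match needed
  Position 6 ('a'): no match needed
  Position 7 ('d'): matches sub[2] = 'd'
  Position 8 ('a'): matches sub[3] = 'a'
All 4 characters matched => is a subsequence

1


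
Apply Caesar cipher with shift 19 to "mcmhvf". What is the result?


Caesar cipher: shift "mcmhvf" by 19
  'm' (pos 12) + 19 = pos 5 = 'f'
  'c' (pos 2) + 19 = pos 21 = 'v'
  'm' (pos 12) + 19 = pos 5 = 'f'
  'h' (pos 7) + 19 = pos 0 = 'a'
  'v' (pos 21) + 19 = pos 14 = 'o'
  'f' (pos 5) + 19 = pos 24 = 'y'
Result: fvfaoy

fvfaoy


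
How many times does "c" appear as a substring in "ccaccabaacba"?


Searching for "c" in "ccaccabaacba"
Scanning each position:
  Position 0: "c" => MATCH
  Position 1: "c" => MATCH
  Position 2: "a" => no
  Position 3: "c" => MATCH
  Position 4: "c" => MATCH
  Position 5: "a" => no
  Position 6: "b" => no
  Position 7: "a" => no
  Position 8: "a" => no
  Position 9: "c" => MATCH
  Position 10: "b" => no
  Position 11: "a" => no
Total occurrences: 5

5


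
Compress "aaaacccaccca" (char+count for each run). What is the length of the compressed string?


Input: aaaacccaccca
Runs:
  'a' x 4 => "a4"
  'c' x 3 => "c3"
  'a' x 1 => "a1"
  'c' x 3 => "c3"
  'a' x 1 => "a1"
Compressed: "a4c3a1c3a1"
Compressed length: 10

10


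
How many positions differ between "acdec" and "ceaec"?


Comparing "acdec" and "ceaec" position by position:
  Position 0: 'a' vs 'c' => DIFFER
  Position 1: 'c' vs 'e' => DIFFER
  Position 2: 'd' vs 'a' => DIFFER
  Position 3: 'e' vs 'e' => same
  Position 4: 'c' vs 'c' => same
Positions that differ: 3

3


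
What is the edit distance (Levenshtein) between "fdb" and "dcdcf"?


Computing edit distance: "fdb" -> "dcdcf"
DP table:
           d    c    d    c    f
      0    1    2    3    4    5
  f   1    1    2    3    4    4
  d   2    1    2    2    3    4
  b   3    2    2    3    3    4
Edit distance = dp[3][5] = 4

4


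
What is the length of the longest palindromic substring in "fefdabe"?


Input: "fefdabe"
Checking substrings for palindromes:
  [0:3] "fef" (len 3) => palindrome
Longest palindromic substring: "fef" with length 3

3


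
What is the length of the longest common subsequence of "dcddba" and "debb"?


LCS of "dcddba" and "debb"
DP table:
           d    e    b    b
      0    0    0    0    0
  d   0    1    1    1    1
  c   0    1    1    1    1
  d   0    1    1    1    1
  d   0    1    1    1    1
  b   0    1    1    2    2
  a   0    1    1    2    2
LCS length = dp[6][4] = 2

2


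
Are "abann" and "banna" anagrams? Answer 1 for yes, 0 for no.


Strings: "abann", "banna"
Sorted first:  aabnn
Sorted second: aabnn
Sorted forms match => anagrams

1


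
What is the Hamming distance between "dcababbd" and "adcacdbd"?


Comparing "dcababbd" and "adcacdbd" position by position:
  Position 0: 'd' vs 'a' => differ
  Position 1: 'c' vs 'd' => differ
  Position 2: 'a' vs 'c' => differ
  Position 3: 'b' vs 'a' => differ
  Position 4: 'a' vs 'c' => differ
  Position 5: 'b' vs 'd' => differ
  Position 6: 'b' vs 'b' => same
  Position 7: 'd' vs 'd' => same
Total differences (Hamming distance): 6

6


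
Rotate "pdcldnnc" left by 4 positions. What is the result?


Input: "pdcldnnc", rotate left by 4
First 4 characters: "pdcl"
Remaining characters: "dnnc"
Concatenate remaining + first: "dnnc" + "pdcl" = "dnncpdcl"

dnncpdcl


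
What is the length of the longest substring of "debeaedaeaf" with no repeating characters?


Input: "debeaedaeaf"
Sliding window (track last position of each char):
  Position 0 ('d'): window [0,0] length 1 -- new best
  Position 1 ('e'): window [0,1] length 2 -- new best
  Position 2 ('b'): window [0,2] length 3 -- new best
  Position 3 ('e'): repeat (last at 1), move window start to 2
  Position 3 ('e'): window [2,3] length 2
  Position 4 ('a'): window [2,4] length 3
  Position 5 ('e'): repeat (last at 3), move window start to 4
  Position 5 ('e'): window [4,5] length 2
  Position 6 ('d'): window [4,6] length 3
  Position 7 ('a'): repeat (last at 4), move window start to 5
  Position 7 ('a'): window [5,7] length 3
  Position 8 ('e'): repeat (last at 5), move window start to 6
  Position 8 ('e'): window [6,8] length 3
  Position 9 ('a'): repeat (last at 7), move window start to 8
  Position 9 ('a'): window [8,9] length 2
  Position 10 ('f'): window [8,10] length 3
Longest substring with no repeats: "deb" with length 3

3


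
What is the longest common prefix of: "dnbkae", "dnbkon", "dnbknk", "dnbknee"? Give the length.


Words: dnbkae, dnbkon, dnbknk, dnbknee
  Position 0: all 'd' => match
  Position 1: all 'n' => match
  Position 2: all 'b' => match
  Position 3: all 'k' => match
  Position 4: ('a', 'o', 'n', 'n') => mismatch, stop
LCP = "dnbk" (length 4)

4


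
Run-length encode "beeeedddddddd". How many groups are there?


Input: beeeedddddddd
Scanning for consecutive runs:
  Group 1: 'b' x 1 (positions 0-0)
  Group 2: 'e' x 4 (positions 1-4)
  Group 3: 'd' x 8 (positions 5-12)
Total groups: 3

3


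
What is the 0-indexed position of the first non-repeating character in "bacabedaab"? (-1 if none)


Input: bacabedaab
Character frequencies:
  'a': 4
  'b': 3
  'c': 1
  'd': 1
  'e': 1
Scanning left to right for freq == 1:
  Position 0 ('b'): freq=3, skip
  Position 1 ('a'): freq=4, skip
  Position 2 ('c'): unique! => answer = 2

2


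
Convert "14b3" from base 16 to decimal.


Input: "14b3" in base 16
Positional expansion:
  Digit '1' (value 1) x 16^3 = 4096
  Digit '4' (value 4) x 16^2 = 1024
  Digit 'b' (value 11) x 16^1 = 176
  Digit '3' (value 3) x 16^0 = 3
Sum = 5299

5299


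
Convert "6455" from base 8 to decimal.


Input: "6455" in base 8
Positional expansion:
  Digit '6' (value 6) x 8^3 = 3072
  Digit '4' (value 4) x 8^2 = 256
  Digit '5' (value 5) x 8^1 = 40
  Digit '5' (value 5) x 8^0 = 5
Sum = 3373

3373


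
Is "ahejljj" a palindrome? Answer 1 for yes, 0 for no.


Input: ahejljj
Reversed: jjljeha
  Compare pos 0 ('a') with pos 6 ('j'): MISMATCH
  Compare pos 1 ('h') with pos 5 ('j'): MISMATCH
  Compare pos 2 ('e') with pos 4 ('l'): MISMATCH
Result: not a palindrome

0


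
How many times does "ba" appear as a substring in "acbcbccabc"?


Searching for "ba" in "acbcbccabc"
Scanning each position:
  Position 0: "ac" => no
  Position 1: "cb" => no
  Position 2: "bc" => no
  Position 3: "cb" => no
  Position 4: "bc" => no
  Position 5: "cc" => no
  Position 6: "ca" => no
  Position 7: "ab" => no
  Position 8: "bc" => no
Total occurrences: 0

0


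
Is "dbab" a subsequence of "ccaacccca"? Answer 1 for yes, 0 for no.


Check if "dbab" is a subsequence of "ccaacccca"
Greedy scan:
  Position 0 ('c'): no match needed
  Position 1 ('c'): no match needed
  Position 2 ('a'): no match needed
  Position 3 ('a'): no match needed
  Position 4 ('c'): no match needed
  Position 5 ('c'): no match needed
  Position 6 ('c'): no match needed
  Position 7 ('c'): no match needed
  Position 8 ('a'): no match needed
Only matched 0/4 characters => not a subsequence

0


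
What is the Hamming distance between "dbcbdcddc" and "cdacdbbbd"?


Comparing "dbcbdcddc" and "cdacdbbbd" position by position:
  Position 0: 'd' vs 'c' => differ
  Position 1: 'b' vs 'd' => differ
  Position 2: 'c' vs 'a' => differ
  Position 3: 'b' vs 'c' => differ
  Position 4: 'd' vs 'd' => same
  Position 5: 'c' vs 'b' => differ
  Position 6: 'd' vs 'b' => differ
  Position 7: 'd' vs 'b' => differ
  Position 8: 'c' vs 'd' => differ
Total differences (Hamming distance): 8

8


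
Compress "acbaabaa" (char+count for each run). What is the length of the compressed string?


Input: acbaabaa
Runs:
  'a' x 1 => "a1"
  'c' x 1 => "c1"
  'b' x 1 => "b1"
  'a' x 2 => "a2"
  'b' x 1 => "b1"
  'a' x 2 => "a2"
Compressed: "a1c1b1a2b1a2"
Compressed length: 12

12


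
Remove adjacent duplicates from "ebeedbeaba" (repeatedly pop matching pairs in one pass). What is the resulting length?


Input: ebeedbeaba
Stack-based adjacent duplicate removal:
  Read 'e': push. Stack: e
  Read 'b': push. Stack: eb
  Read 'e': push. Stack: ebe
  Read 'e': matches stack top 'e' => pop. Stack: eb
  Read 'd': push. Stack: ebd
  Read 'b': push. Stack: ebdb
  Read 'e': push. Stack: ebdbe
  Read 'a': push. Stack: ebdbea
  Read 'b': push. Stack: ebdbeab
  Read 'a': push. Stack: ebdbeaba
Final stack: "ebdbeaba" (length 8)

8


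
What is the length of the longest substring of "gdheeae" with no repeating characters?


Input: "gdheeae"
Sliding window (track last position of each char):
  Position 0 ('g'): window [0,0] length 1 -- new best
  Position 1 ('d'): window [0,1] length 2 -- new best
  Position 2 ('h'): window [0,2] length 3 -- new best
  Position 3 ('e'): window [0,3] length 4 -- new best
  Position 4 ('e'): repeat (last at 3), move window start to 4
  Position 4 ('e'): window [4,4] length 1
  Position 5 ('a'): window [4,5] length 2
  Position 6 ('e'): repeat (last at 4), move window start to 5
  Position 6 ('e'): window [5,6] length 2
Longest substring with no repeats: "gdhe" with length 4

4


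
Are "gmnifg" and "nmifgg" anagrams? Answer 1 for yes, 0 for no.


Strings: "gmnifg", "nmifgg"
Sorted first:  fggimn
Sorted second: fggimn
Sorted forms match => anagrams

1


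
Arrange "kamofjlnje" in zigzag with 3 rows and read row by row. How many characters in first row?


Zigzag "kamofjlnje" into 3 rows:
Placing characters:
  'k' => row 0
  'a' => row 1
  'm' => row 2
  'o' => row 1
  'f' => row 0
  'j' => row 1
  'l' => row 2
  'n' => row 1
  'j' => row 0
  'e' => row 1
Rows:
  Row 0: "kfj"
  Row 1: "aojne"
  Row 2: "ml"
First row length: 3

3


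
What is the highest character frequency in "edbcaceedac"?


Input: edbcaceedac
Character counts:
  'a': 2
  'b': 1
  'c': 3
  'd': 2
  'e': 3
Maximum frequency: 3

3


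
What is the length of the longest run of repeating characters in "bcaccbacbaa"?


Input: "bcaccbacbaa"
Scanning for longest run:
  Position 1 ('c'): new char, reset run to 1
  Position 2 ('a'): new char, reset run to 1
  Position 3 ('c'): new char, reset run to 1
  Position 4 ('c'): continues run of 'c', length=2
  Position 5 ('b'): new char, reset run to 1
  Position 6 ('a'): new char, reset run to 1
  Position 7 ('c'): new char, reset run to 1
  Position 8 ('b'): new char, reset run to 1
  Position 9 ('a'): new char, reset run to 1
  Position 10 ('a'): continues run of 'a', length=2
Longest run: 'c' with length 2

2


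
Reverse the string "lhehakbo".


Input: lhehakbo
Reading characters right to left:
  Position 7: 'o'
  Position 6: 'b'
  Position 5: 'k'
  Position 4: 'a'
  Position 3: 'h'
  Position 2: 'e'
  Position 1: 'h'
  Position 0: 'l'
Reversed: obkahehl

obkahehl


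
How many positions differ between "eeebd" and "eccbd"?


Comparing "eeebd" and "eccbd" position by position:
  Position 0: 'e' vs 'e' => same
  Position 1: 'e' vs 'c' => DIFFER
  Position 2: 'e' vs 'c' => DIFFER
  Position 3: 'b' vs 'b' => same
  Position 4: 'd' vs 'd' => same
Positions that differ: 2

2


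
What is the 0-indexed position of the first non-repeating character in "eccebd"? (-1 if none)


Input: eccebd
Character frequencies:
  'b': 1
  'c': 2
  'd': 1
  'e': 2
Scanning left to right for freq == 1:
  Position 0 ('e'): freq=2, skip
  Position 1 ('c'): freq=2, skip
  Position 2 ('c'): freq=2, skip
  Position 3 ('e'): freq=2, skip
  Position 4 ('b'): unique! => answer = 4

4


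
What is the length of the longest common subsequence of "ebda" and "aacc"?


LCS of "ebda" and "aacc"
DP table:
           a    a    c    c
      0    0    0    0    0
  e   0    0    0    0    0
  b   0    0    0    0    0
  d   0    0    0    0    0
  a   0    1    1    1    1
LCS length = dp[4][4] = 1

1


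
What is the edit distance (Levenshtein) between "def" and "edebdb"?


Computing edit distance: "def" -> "edebdb"
DP table:
           e    d    e    b    d    b
      0    1    2    3    4    5    6
  d   1    1    1    2    3    4    5
  e   2    1    2    1    2    3    4
  f   3    2    2    2    2    3    4
Edit distance = dp[3][6] = 4

4


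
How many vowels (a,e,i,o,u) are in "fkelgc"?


Input: fkelgc
Checking each character:
  'f' at position 0: consonant
  'k' at position 1: consonant
  'e' at position 2: vowel (running total: 1)
  'l' at position 3: consonant
  'g' at position 4: consonant
  'c' at position 5: consonant
Total vowels: 1

1


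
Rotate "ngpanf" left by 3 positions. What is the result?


Input: "ngpanf", rotate left by 3
First 3 characters: "ngp"
Remaining characters: "anf"
Concatenate remaining + first: "anf" + "ngp" = "anfngp"

anfngp


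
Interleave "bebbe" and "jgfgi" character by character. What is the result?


Interleaving "bebbe" and "jgfgi":
  Position 0: 'b' from first, 'j' from second => "bj"
  Position 1: 'e' from first, 'g' from second => "eg"
  Position 2: 'b' from first, 'f' from second => "bf"
  Position 3: 'b' from first, 'g' from second => "bg"
  Position 4: 'e' from first, 'i' from second => "ei"
Result: bjegbfbgei

bjegbfbgei


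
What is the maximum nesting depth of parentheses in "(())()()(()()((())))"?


Input: "(())()()(()()((())))"
Tracking depth:
  Position 0 '(': depth becomes 1
  Position 1 '(': depth becomes 2
  Position 2 ')': depth becomes 1
  Position 3 ')': depth becomes 0
  Position 4 '(': depth becomes 1
  Position 5 ')': depth becomes 0
  Position 6 '(': depth becomes 1
  Position 7 ')': depth becomes 0
  Position 8 '(': depth becomes 1
  Position 9 '(': depth becomes 2
  Position 10 ')': depth becomes 1
  Position 11 '(': depth becomes 2
  Position 12 ')': depth becomes 1
  Position 13 '(': depth becomes 2
  Position 14 '(': depth becomes 3
  Position 15 '(': depth becomes 4
  Position 16 ')': depth becomes 3
  Position 17 ')': depth becomes 2
  Position 18 ')': depth becomes 1
  Position 19 ')': depth becomes 0
Maximum depth reached: 4

4


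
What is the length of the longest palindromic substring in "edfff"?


Input: "edfff"
Checking substrings for palindromes:
  [2:5] "fff" (len 3) => palindrome
  [2:4] "ff" (len 2) => palindrome
  [3:5] "ff" (len 2) => palindrome
Longest palindromic substring: "fff" with length 3

3


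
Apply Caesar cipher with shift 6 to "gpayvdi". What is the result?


Caesar cipher: shift "gpayvdi" by 6
  'g' (pos 6) + 6 = pos 12 = 'm'
  'p' (pos 15) + 6 = pos 21 = 'v'
  'a' (pos 0) + 6 = pos 6 = 'g'
  'y' (pos 24) + 6 = pos 4 = 'e'
  'v' (pos 21) + 6 = pos 1 = 'b'
  'd' (pos 3) + 6 = pos 9 = 'j'
  'i' (pos 8) + 6 = pos 14 = 'o'
Result: mvgebjo

mvgebjo


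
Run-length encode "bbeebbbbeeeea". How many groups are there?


Input: bbeebbbbeeeea
Scanning for consecutive runs:
  Group 1: 'b' x 2 (positions 0-1)
  Group 2: 'e' x 2 (positions 2-3)
  Group 3: 'b' x 4 (positions 4-7)
  Group 4: 'e' x 4 (positions 8-11)
  Group 5: 'a' x 1 (positions 12-12)
Total groups: 5

5


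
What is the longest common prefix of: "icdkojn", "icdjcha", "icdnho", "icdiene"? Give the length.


Words: icdkojn, icdjcha, icdnho, icdiene
  Position 0: all 'i' => match
  Position 1: all 'c' => match
  Position 2: all 'd' => match
  Position 3: ('k', 'j', 'n', 'i') => mismatch, stop
LCP = "icd" (length 3)

3


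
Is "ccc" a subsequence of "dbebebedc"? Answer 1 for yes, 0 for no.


Check if "ccc" is a subsequence of "dbebebedc"
Greedy scan:
  Position 0 ('d'): no match needed
  Position 1 ('b'): no match needed
  Position 2 ('e'): no match needed
  Position 3 ('b'): no match needed
  Position 4 ('e'): no match needed
  Position 5 ('b'): no match needed
  Position 6 ('e'): no match needed
  Position 7 ('d'): no match needed
  Position 8 ('c'): matches sub[0] = 'c'
Only matched 1/3 characters => not a subsequence

0


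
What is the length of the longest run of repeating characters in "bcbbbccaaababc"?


Input: "bcbbbccaaababc"
Scanning for longest run:
  Position 1 ('c'): new char, reset run to 1
  Position 2 ('b'): new char, reset run to 1
  Position 3 ('b'): continues run of 'b', length=2
  Position 4 ('b'): continues run of 'b', length=3
  Position 5 ('c'): new char, reset run to 1
  Position 6 ('c'): continues run of 'c', length=2
  Position 7 ('a'): new char, reset run to 1
  Position 8 ('a'): continues run of 'a', length=2
  Position 9 ('a'): continues run of 'a', length=3
  Position 10 ('b'): new char, reset run to 1
  Position 11 ('a'): new char, reset run to 1
  Position 12 ('b'): new char, reset run to 1
  Position 13 ('c'): new char, reset run to 1
Longest run: 'b' with length 3

3


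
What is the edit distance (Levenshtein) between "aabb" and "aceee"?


Computing edit distance: "aabb" -> "aceee"
DP table:
           a    c    e    e    e
      0    1    2    3    4    5
  a   1    0    1    2    3    4
  a   2    1    1    2    3    4
  b   3    2    2    2    3    4
  b   4    3    3    3    3    4
Edit distance = dp[4][5] = 4

4


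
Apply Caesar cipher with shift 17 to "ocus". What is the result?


Caesar cipher: shift "ocus" by 17
  'o' (pos 14) + 17 = pos 5 = 'f'
  'c' (pos 2) + 17 = pos 19 = 't'
  'u' (pos 20) + 17 = pos 11 = 'l'
  's' (pos 18) + 17 = pos 9 = 'j'
Result: ftlj

ftlj


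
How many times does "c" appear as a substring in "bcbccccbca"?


Searching for "c" in "bcbccccbca"
Scanning each position:
  Position 0: "b" => no
  Position 1: "c" => MATCH
  Position 2: "b" => no
  Position 3: "c" => MATCH
  Position 4: "c" => MATCH
  Position 5: "c" => MATCH
  Position 6: "c" => MATCH
  Position 7: "b" => no
  Position 8: "c" => MATCH
  Position 9: "a" => no
Total occurrences: 6

6


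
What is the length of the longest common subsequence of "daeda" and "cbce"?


LCS of "daeda" and "cbce"
DP table:
           c    b    c    e
      0    0    0    0    0
  d   0    0    0    0    0
  a   0    0    0    0    0
  e   0    0    0    0    1
  d   0    0    0    0    1
  a   0    0    0    0    1
LCS length = dp[5][4] = 1

1


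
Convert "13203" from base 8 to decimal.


Input: "13203" in base 8
Positional expansion:
  Digit '1' (value 1) x 8^4 = 4096
  Digit '3' (value 3) x 8^3 = 1536
  Digit '2' (value 2) x 8^2 = 128
  Digit '0' (value 0) x 8^1 = 0
  Digit '3' (value 3) x 8^0 = 3
Sum = 5763

5763


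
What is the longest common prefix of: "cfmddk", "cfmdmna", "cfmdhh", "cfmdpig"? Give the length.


Words: cfmddk, cfmdmna, cfmdhh, cfmdpig
  Position 0: all 'c' => match
  Position 1: all 'f' => match
  Position 2: all 'm' => match
  Position 3: all 'd' => match
  Position 4: ('d', 'm', 'h', 'p') => mismatch, stop
LCP = "cfmd" (length 4)

4


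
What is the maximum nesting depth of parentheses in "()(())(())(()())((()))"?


Input: "()(())(())(()())((()))"
Tracking depth:
  Position 0 '(': depth becomes 1
  Position 1 ')': depth becomes 0
  Position 2 '(': depth becomes 1
  Position 3 '(': depth becomes 2
  Position 4 ')': depth becomes 1
  Position 5 ')': depth becomes 0
  Position 6 '(': depth becomes 1
  Position 7 '(': depth becomes 2
  Position 8 ')': depth becomes 1
  Position 9 ')': depth becomes 0
  Position 10 '(': depth becomes 1
  Position 11 '(': depth becomes 2
  Position 12 ')': depth becomes 1
  Position 13 '(': depth becomes 2
  Position 14 ')': depth becomes 1
  Position 15 ')': depth becomes 0
  Position 16 '(': depth becomes 1
  Position 17 '(': depth becomes 2
  Position 18 '(': depth becomes 3
  Position 19 ')': depth becomes 2
  Position 20 ')': depth becomes 1
  Position 21 ')': depth becomes 0
Maximum depth reached: 3

3


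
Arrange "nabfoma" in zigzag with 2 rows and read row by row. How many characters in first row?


Zigzag "nabfoma" into 2 rows:
Placing characters:
  'n' => row 0
  'a' => row 1
  'b' => row 0
  'f' => row 1
  'o' => row 0
  'm' => row 1
  'a' => row 0
Rows:
  Row 0: "nboa"
  Row 1: "afm"
First row length: 4

4


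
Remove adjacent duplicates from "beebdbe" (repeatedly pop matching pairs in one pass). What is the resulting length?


Input: beebdbe
Stack-based adjacent duplicate removal:
  Read 'b': push. Stack: b
  Read 'e': push. Stack: be
  Read 'e': matches stack top 'e' => pop. Stack: b
  Read 'b': matches stack top 'b' => pop. Stack: (empty)
  Read 'd': push. Stack: d
  Read 'b': push. Stack: db
  Read 'e': push. Stack: dbe
Final stack: "dbe" (length 3)

3


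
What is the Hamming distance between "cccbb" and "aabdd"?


Comparing "cccbb" and "aabdd" position by position:
  Position 0: 'c' vs 'a' => differ
  Position 1: 'c' vs 'a' => differ
  Position 2: 'c' vs 'b' => differ
  Position 3: 'b' vs 'd' => differ
  Position 4: 'b' vs 'd' => differ
Total differences (Hamming distance): 5

5


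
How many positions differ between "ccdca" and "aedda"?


Comparing "ccdca" and "aedda" position by position:
  Position 0: 'c' vs 'a' => DIFFER
  Position 1: 'c' vs 'e' => DIFFER
  Position 2: 'd' vs 'd' => same
  Position 3: 'c' vs 'd' => DIFFER
  Position 4: 'a' vs 'a' => same
Positions that differ: 3

3


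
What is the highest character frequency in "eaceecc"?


Input: eaceecc
Character counts:
  'a': 1
  'c': 3
  'e': 3
Maximum frequency: 3

3


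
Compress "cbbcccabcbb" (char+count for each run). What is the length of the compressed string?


Input: cbbcccabcbb
Runs:
  'c' x 1 => "c1"
  'b' x 2 => "b2"
  'c' x 3 => "c3"
  'a' x 1 => "a1"
  'b' x 1 => "b1"
  'c' x 1 => "c1"
  'b' x 2 => "b2"
Compressed: "c1b2c3a1b1c1b2"
Compressed length: 14

14


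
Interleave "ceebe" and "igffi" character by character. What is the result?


Interleaving "ceebe" and "igffi":
  Position 0: 'c' from first, 'i' from second => "ci"
  Position 1: 'e' from first, 'g' from second => "eg"
  Position 2: 'e' from first, 'f' from second => "ef"
  Position 3: 'b' from first, 'f' from second => "bf"
  Position 4: 'e' from first, 'i' from second => "ei"
Result: ciegefbfei

ciegefbfei


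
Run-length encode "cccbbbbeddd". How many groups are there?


Input: cccbbbbeddd
Scanning for consecutive runs:
  Group 1: 'c' x 3 (positions 0-2)
  Group 2: 'b' x 4 (positions 3-6)
  Group 3: 'e' x 1 (positions 7-7)
  Group 4: 'd' x 3 (positions 8-10)
Total groups: 4

4


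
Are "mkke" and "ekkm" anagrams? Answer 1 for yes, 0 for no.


Strings: "mkke", "ekkm"
Sorted first:  ekkm
Sorted second: ekkm
Sorted forms match => anagrams

1


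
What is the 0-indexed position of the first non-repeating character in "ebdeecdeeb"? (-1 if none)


Input: ebdeecdeeb
Character frequencies:
  'b': 2
  'c': 1
  'd': 2
  'e': 5
Scanning left to right for freq == 1:
  Position 0 ('e'): freq=5, skip
  Position 1 ('b'): freq=2, skip
  Position 2 ('d'): freq=2, skip
  Position 3 ('e'): freq=5, skip
  Position 4 ('e'): freq=5, skip
  Position 5 ('c'): unique! => answer = 5

5


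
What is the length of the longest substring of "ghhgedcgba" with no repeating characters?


Input: "ghhgedcgba"
Sliding window (track last position of each char):
  Position 0 ('g'): window [0,0] length 1 -- new best
  Position 1 ('h'): window [0,1] length 2 -- new best
  Position 2 ('h'): repeat (last at 1), move window start to 2
  Position 2 ('h'): window [2,2] length 1
  Position 3 ('g'): window [2,3] length 2
  Position 4 ('e'): window [2,4] length 3 -- new best
  Position 5 ('d'): window [2,5] length 4 -- new best
  Position 6 ('c'): window [2,6] length 5 -- new best
  Position 7 ('g'): repeat (last at 3), move window start to 4
  Position 7 ('g'): window [4,7] length 4
  Position 8 ('b'): window [4,8] length 5
  Position 9 ('a'): window [4,9] length 6 -- new best
Longest substring with no repeats: "edcgba" with length 6

6


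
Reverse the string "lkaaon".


Input: lkaaon
Reading characters right to left:
  Position 5: 'n'
  Position 4: 'o'
  Position 3: 'a'
  Position 2: 'a'
  Position 1: 'k'
  Position 0: 'l'
Reversed: noaakl

noaakl


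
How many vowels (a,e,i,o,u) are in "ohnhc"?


Input: ohnhc
Checking each character:
  'o' at position 0: vowel (running total: 1)
  'h' at position 1: consonant
  'n' at position 2: consonant
  'h' at position 3: consonant
  'c' at position 4: consonant
Total vowels: 1

1


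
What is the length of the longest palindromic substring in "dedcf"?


Input: "dedcf"
Checking substrings for palindromes:
  [0:3] "ded" (len 3) => palindrome
Longest palindromic substring: "ded" with length 3

3


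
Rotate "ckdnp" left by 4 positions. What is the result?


Input: "ckdnp", rotate left by 4
First 4 characters: "ckdn"
Remaining characters: "p"
Concatenate remaining + first: "p" + "ckdn" = "pckdn"

pckdn


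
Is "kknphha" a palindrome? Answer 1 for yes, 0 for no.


Input: kknphha
Reversed: ahhpnkk
  Compare pos 0 ('k') with pos 6 ('a'): MISMATCH
  Compare pos 1 ('k') with pos 5 ('h'): MISMATCH
  Compare pos 2 ('n') with pos 4 ('h'): MISMATCH
Result: not a palindrome

0


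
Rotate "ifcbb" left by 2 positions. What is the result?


Input: "ifcbb", rotate left by 2
First 2 characters: "if"
Remaining characters: "cbb"
Concatenate remaining + first: "cbb" + "if" = "cbbif"

cbbif


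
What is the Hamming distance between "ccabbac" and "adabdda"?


Comparing "ccabbac" and "adabdda" position by position:
  Position 0: 'c' vs 'a' => differ
  Position 1: 'c' vs 'd' => differ
  Position 2: 'a' vs 'a' => same
  Position 3: 'b' vs 'b' => same
  Position 4: 'b' vs 'd' => differ
  Position 5: 'a' vs 'd' => differ
  Position 6: 'c' vs 'a' => differ
Total differences (Hamming distance): 5

5


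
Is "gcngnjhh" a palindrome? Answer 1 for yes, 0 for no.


Input: gcngnjhh
Reversed: hhjngncg
  Compare pos 0 ('g') with pos 7 ('h'): MISMATCH
  Compare pos 1 ('c') with pos 6 ('h'): MISMATCH
  Compare pos 2 ('n') with pos 5 ('j'): MISMATCH
  Compare pos 3 ('g') with pos 4 ('n'): MISMATCH
Result: not a palindrome

0


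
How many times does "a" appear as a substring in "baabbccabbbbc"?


Searching for "a" in "baabbccabbbbc"
Scanning each position:
  Position 0: "b" => no
  Position 1: "a" => MATCH
  Position 2: "a" => MATCH
  Position 3: "b" => no
  Position 4: "b" => no
  Position 5: "c" => no
  Position 6: "c" => no
  Position 7: "a" => MATCH
  Position 8: "b" => no
  Position 9: "b" => no
  Position 10: "b" => no
  Position 11: "b" => no
  Position 12: "c" => no
Total occurrences: 3

3


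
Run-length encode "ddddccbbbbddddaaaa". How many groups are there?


Input: ddddccbbbbddddaaaa
Scanning for consecutive runs:
  Group 1: 'd' x 4 (positions 0-3)
  Group 2: 'c' x 2 (positions 4-5)
  Group 3: 'b' x 4 (positions 6-9)
  Group 4: 'd' x 4 (positions 10-13)
  Group 5: 'a' x 4 (positions 14-17)
Total groups: 5

5


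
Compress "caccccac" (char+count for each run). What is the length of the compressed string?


Input: caccccac
Runs:
  'c' x 1 => "c1"
  'a' x 1 => "a1"
  'c' x 4 => "c4"
  'a' x 1 => "a1"
  'c' x 1 => "c1"
Compressed: "c1a1c4a1c1"
Compressed length: 10

10


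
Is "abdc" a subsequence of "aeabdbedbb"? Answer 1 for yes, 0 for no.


Check if "abdc" is a subsequence of "aeabdbedbb"
Greedy scan:
  Position 0 ('a'): matches sub[0] = 'a'
  Position 1 ('e'): no match needed
  Position 2 ('a'): no match needed
  Position 3 ('b'): matches sub[1] = 'b'
  Position 4 ('d'): matches sub[2] = 'd'
  Position 5 ('b'): no match needed
  Position 6 ('e'): no match needed
  Position 7 ('d'): no match needed
  Position 8 ('b'): no match needed
  Position 9 ('b'): no match needed
Only matched 3/4 characters => not a subsequence

0


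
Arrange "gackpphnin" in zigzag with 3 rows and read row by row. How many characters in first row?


Zigzag "gackpphnin" into 3 rows:
Placing characters:
  'g' => row 0
  'a' => row 1
  'c' => row 2
  'k' => row 1
  'p' => row 0
  'p' => row 1
  'h' => row 2
  'n' => row 1
  'i' => row 0
  'n' => row 1
Rows:
  Row 0: "gpi"
  Row 1: "akpnn"
  Row 2: "ch"
First row length: 3

3


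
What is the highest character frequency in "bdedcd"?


Input: bdedcd
Character counts:
  'b': 1
  'c': 1
  'd': 3
  'e': 1
Maximum frequency: 3

3


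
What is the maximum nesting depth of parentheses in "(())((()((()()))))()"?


Input: "(())((()((()()))))()"
Tracking depth:
  Position 0 '(': depth becomes 1
  Position 1 '(': depth becomes 2
  Position 2 ')': depth becomes 1
  Position 3 ')': depth becomes 0
  Position 4 '(': depth becomes 1
  Position 5 '(': depth becomes 2
  Position 6 '(': depth becomes 3
  Position 7 ')': depth becomes 2
  Position 8 '(': depth becomes 3
  Position 9 '(': depth becomes 4
  Position 10 '(': depth becomes 5
  Position 11 ')': depth becomes 4
  Position 12 '(': depth becomes 5
  Position 13 ')': depth becomes 4
  Position 14 ')': depth becomes 3
  Position 15 ')': depth becomes 2
  Position 16 ')': depth becomes 1
  Position 17 ')': depth becomes 0
  Position 18 '(': depth becomes 1
  Position 19 ')': depth becomes 0
Maximum depth reached: 5

5


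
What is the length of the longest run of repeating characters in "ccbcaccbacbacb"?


Input: "ccbcaccbacbacb"
Scanning for longest run:
  Position 1 ('c'): continues run of 'c', length=2
  Position 2 ('b'): new char, reset run to 1
  Position 3 ('c'): new char, reset run to 1
  Position 4 ('a'): new char, reset run to 1
  Position 5 ('c'): new char, reset run to 1
  Position 6 ('c'): continues run of 'c', length=2
  Position 7 ('b'): new char, reset run to 1
  Position 8 ('a'): new char, reset run to 1
  Position 9 ('c'): new char, reset run to 1
  Position 10 ('b'): new char, reset run to 1
  Position 11 ('a'): new char, reset run to 1
  Position 12 ('c'): new char, reset run to 1
  Position 13 ('b'): new char, reset run to 1
Longest run: 'c' with length 2

2


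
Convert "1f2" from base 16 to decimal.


Input: "1f2" in base 16
Positional expansion:
  Digit '1' (value 1) x 16^2 = 256
  Digit 'f' (value 15) x 16^1 = 240
  Digit '2' (value 2) x 16^0 = 2
Sum = 498

498


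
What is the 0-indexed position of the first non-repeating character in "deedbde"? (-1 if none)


Input: deedbde
Character frequencies:
  'b': 1
  'd': 3
  'e': 3
Scanning left to right for freq == 1:
  Position 0 ('d'): freq=3, skip
  Position 1 ('e'): freq=3, skip
  Position 2 ('e'): freq=3, skip
  Position 3 ('d'): freq=3, skip
  Position 4 ('b'): unique! => answer = 4

4


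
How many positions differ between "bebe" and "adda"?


Comparing "bebe" and "adda" position by position:
  Position 0: 'b' vs 'a' => DIFFER
  Position 1: 'e' vs 'd' => DIFFER
  Position 2: 'b' vs 'd' => DIFFER
  Position 3: 'e' vs 'a' => DIFFER
Positions that differ: 4

4


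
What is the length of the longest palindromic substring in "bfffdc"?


Input: "bfffdc"
Checking substrings for palindromes:
  [1:4] "fff" (len 3) => palindrome
  [1:3] "ff" (len 2) => palindrome
  [2:4] "ff" (len 2) => palindrome
Longest palindromic substring: "fff" with length 3

3


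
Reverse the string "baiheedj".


Input: baiheedj
Reading characters right to left:
  Position 7: 'j'
  Position 6: 'd'
  Position 5: 'e'
  Position 4: 'e'
  Position 3: 'h'
  Position 2: 'i'
  Position 1: 'a'
  Position 0: 'b'
Reversed: jdeehiab

jdeehiab


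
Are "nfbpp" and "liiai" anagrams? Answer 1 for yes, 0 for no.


Strings: "nfbpp", "liiai"
Sorted first:  bfnpp
Sorted second: aiiil
Differ at position 0: 'b' vs 'a' => not anagrams

0


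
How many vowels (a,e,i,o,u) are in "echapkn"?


Input: echapkn
Checking each character:
  'e' at position 0: vowel (running total: 1)
  'c' at position 1: consonant
  'h' at position 2: consonant
  'a' at position 3: vowel (running total: 2)
  'p' at position 4: consonant
  'k' at position 5: consonant
  'n' at position 6: consonant
Total vowels: 2

2


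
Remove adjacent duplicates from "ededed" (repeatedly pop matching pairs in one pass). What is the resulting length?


Input: ededed
Stack-based adjacent duplicate removal:
  Read 'e': push. Stack: e
  Read 'd': push. Stack: ed
  Read 'e': push. Stack: ede
  Read 'd': push. Stack: eded
  Read 'e': push. Stack: edede
  Read 'd': push. Stack: ededed
Final stack: "ededed" (length 6)

6


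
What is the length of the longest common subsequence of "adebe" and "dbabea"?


LCS of "adebe" and "dbabea"
DP table:
           d    b    a    b    e    a
      0    0    0    0    0    0    0
  a   0    0    0    1    1    1    1
  d   0    1    1    1    1    1    1
  e   0    1    1    1    1    2    2
  b   0    1    2    2    2    2    2
  e   0    1    2    2    2    3    3
LCS length = dp[5][6] = 3

3


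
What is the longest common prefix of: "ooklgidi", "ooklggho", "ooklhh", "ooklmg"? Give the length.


Words: ooklgidi, ooklggho, ooklhh, ooklmg
  Position 0: all 'o' => match
  Position 1: all 'o' => match
  Position 2: all 'k' => match
  Position 3: all 'l' => match
  Position 4: ('g', 'g', 'h', 'm') => mismatch, stop
LCP = "ookl" (length 4)

4


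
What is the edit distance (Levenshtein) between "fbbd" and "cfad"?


Computing edit distance: "fbbd" -> "cfad"
DP table:
           c    f    a    d
      0    1    2    3    4
  f   1    1    1    2    3
  b   2    2    2    2    3
  b   3    3    3    3    3
  d   4    4    4    4    3
Edit distance = dp[4][4] = 3

3


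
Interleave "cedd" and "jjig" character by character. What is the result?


Interleaving "cedd" and "jjig":
  Position 0: 'c' from first, 'j' from second => "cj"
  Position 1: 'e' from first, 'j' from second => "ej"
  Position 2: 'd' from first, 'i' from second => "di"
  Position 3: 'd' from first, 'g' from second => "dg"
Result: cjejdidg

cjejdidg


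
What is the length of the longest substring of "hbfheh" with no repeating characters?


Input: "hbfheh"
Sliding window (track last position of each char):
  Position 0 ('h'): window [0,0] length 1 -- new best
  Position 1 ('b'): window [0,1] length 2 -- new best
  Position 2 ('f'): window [0,2] length 3 -- new best
  Position 3 ('h'): repeat (last at 0), move window start to 1
  Position 3 ('h'): window [1,3] length 3
  Position 4 ('e'): window [1,4] length 4 -- new best
  Position 5 ('h'): repeat (last at 3), move window start to 4
  Position 5 ('h'): window [4,5] length 2
Longest substring with no repeats: "bfhe" with length 4

4


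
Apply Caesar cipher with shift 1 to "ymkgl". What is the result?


Caesar cipher: shift "ymkgl" by 1
  'y' (pos 24) + 1 = pos 25 = 'z'
  'm' (pos 12) + 1 = pos 13 = 'n'
  'k' (pos 10) + 1 = pos 11 = 'l'
  'g' (pos 6) + 1 = pos 7 = 'h'
  'l' (pos 11) + 1 = pos 12 = 'm'
Result: znlhm

znlhm


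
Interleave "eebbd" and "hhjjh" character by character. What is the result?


Interleaving "eebbd" and "hhjjh":
  Position 0: 'e' from first, 'h' from second => "eh"
  Position 1: 'e' from first, 'h' from second => "eh"
  Position 2: 'b' from first, 'j' from second => "bj"
  Position 3: 'b' from first, 'j' from second => "bj"
  Position 4: 'd' from first, 'h' from second => "dh"
Result: ehehbjbjdh

ehehbjbjdh


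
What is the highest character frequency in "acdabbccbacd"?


Input: acdabbccbacd
Character counts:
  'a': 3
  'b': 3
  'c': 4
  'd': 2
Maximum frequency: 4

4


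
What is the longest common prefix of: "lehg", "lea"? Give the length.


Words: lehg, lea
  Position 0: all 'l' => match
  Position 1: all 'e' => match
  Position 2: ('h', 'a') => mismatch, stop
LCP = "le" (length 2)

2


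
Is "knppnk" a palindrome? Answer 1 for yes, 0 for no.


Input: knppnk
Reversed: knppnk
  Compare pos 0 ('k') with pos 5 ('k'): match
  Compare pos 1 ('n') with pos 4 ('n'): match
  Compare pos 2 ('p') with pos 3 ('p'): match
Result: palindrome

1


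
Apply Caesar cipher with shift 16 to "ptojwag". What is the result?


Caesar cipher: shift "ptojwag" by 16
  'p' (pos 15) + 16 = pos 5 = 'f'
  't' (pos 19) + 16 = pos 9 = 'j'
  'o' (pos 14) + 16 = pos 4 = 'e'
  'j' (pos 9) + 16 = pos 25 = 'z'
  'w' (pos 22) + 16 = pos 12 = 'm'
  'a' (pos 0) + 16 = pos 16 = 'q'
  'g' (pos 6) + 16 = pos 22 = 'w'
Result: fjezmqw

fjezmqw


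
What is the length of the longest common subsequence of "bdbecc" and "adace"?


LCS of "bdbecc" and "adace"
DP table:
           a    d    a    c    e
      0    0    0    0    0    0
  b   0    0    0    0    0    0
  d   0    0    1    1    1    1
  b   0    0    1    1    1    1
  e   0    0    1    1    1    2
  c   0    0    1    1    2    2
  c   0    0    1    1    2    2
LCS length = dp[6][5] = 2

2


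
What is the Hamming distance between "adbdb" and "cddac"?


Comparing "adbdb" and "cddac" position by position:
  Position 0: 'a' vs 'c' => differ
  Position 1: 'd' vs 'd' => same
  Position 2: 'b' vs 'd' => differ
  Position 3: 'd' vs 'a' => differ
  Position 4: 'b' vs 'c' => differ
Total differences (Hamming distance): 4

4


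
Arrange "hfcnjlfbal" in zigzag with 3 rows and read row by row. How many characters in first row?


Zigzag "hfcnjlfbal" into 3 rows:
Placing characters:
  'h' => row 0
  'f' => row 1
  'c' => row 2
  'n' => row 1
  'j' => row 0
  'l' => row 1
  'f' => row 2
  'b' => row 1
  'a' => row 0
  'l' => row 1
Rows:
  Row 0: "hja"
  Row 1: "fnlbl"
  Row 2: "cf"
First row length: 3

3


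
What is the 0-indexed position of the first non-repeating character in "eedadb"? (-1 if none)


Input: eedadb
Character frequencies:
  'a': 1
  'b': 1
  'd': 2
  'e': 2
Scanning left to right for freq == 1:
  Position 0 ('e'): freq=2, skip
  Position 1 ('e'): freq=2, skip
  Position 2 ('d'): freq=2, skip
  Position 3 ('a'): unique! => answer = 3

3


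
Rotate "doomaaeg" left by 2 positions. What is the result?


Input: "doomaaeg", rotate left by 2
First 2 characters: "do"
Remaining characters: "omaaeg"
Concatenate remaining + first: "omaaeg" + "do" = "omaaegdo"

omaaegdo


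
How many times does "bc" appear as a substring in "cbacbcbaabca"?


Searching for "bc" in "cbacbcbaabca"
Scanning each position:
  Position 0: "cb" => no
  Position 1: "ba" => no
  Position 2: "ac" => no
  Position 3: "cb" => no
  Position 4: "bc" => MATCH
  Position 5: "cb" => no
  Position 6: "ba" => no
  Position 7: "aa" => no
  Position 8: "ab" => no
  Position 9: "bc" => MATCH
  Position 10: "ca" => no
Total occurrences: 2

2


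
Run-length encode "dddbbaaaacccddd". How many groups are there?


Input: dddbbaaaacccddd
Scanning for consecutive runs:
  Group 1: 'd' x 3 (positions 0-2)
  Group 2: 'b' x 2 (positions 3-4)
  Group 3: 'a' x 4 (positions 5-8)
  Group 4: 'c' x 3 (positions 9-11)
  Group 5: 'd' x 3 (positions 12-14)
Total groups: 5

5


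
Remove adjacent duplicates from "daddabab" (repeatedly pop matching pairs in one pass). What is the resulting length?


Input: daddabab
Stack-based adjacent duplicate removal:
  Read 'd': push. Stack: d
  Read 'a': push. Stack: da
  Read 'd': push. Stack: dad
  Read 'd': matches stack top 'd' => pop. Stack: da
  Read 'a': matches stack top 'a' => pop. Stack: d
  Read 'b': push. Stack: db
  Read 'a': push. Stack: dba
  Read 'b': push. Stack: dbab
Final stack: "dbab" (length 4)

4


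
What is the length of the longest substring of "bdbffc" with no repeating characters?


Input: "bdbffc"
Sliding window (track last position of each char):
  Position 0 ('b'): window [0,0] length 1 -- new best
  Position 1 ('d'): window [0,1] length 2 -- new best
  Position 2 ('b'): repeat (last at 0), move window start to 1
  Position 2 ('b'): window [1,2] length 2
  Position 3 ('f'): window [1,3] length 3 -- new best
  Position 4 ('f'): repeat (last at 3), move window start to 4
  Position 4 ('f'): window [4,4] length 1
  Position 5 ('c'): window [4,5] length 2
Longest substring with no repeats: "dbf" with length 3

3
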